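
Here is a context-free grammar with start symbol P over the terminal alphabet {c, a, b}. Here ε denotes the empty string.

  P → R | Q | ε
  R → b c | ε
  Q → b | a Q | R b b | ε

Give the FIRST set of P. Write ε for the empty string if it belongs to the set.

{ε, a, b}

FIRST(R): from R→b c we get {b}; from R→ε we get {ε}. So FIRST(R) = {ε, b}.
FIRST(Q): from Q→b we get {b}; from Q→a Q we get {a}; from Q→R b b we get {b}; from Q→ε we get {ε}. So FIRST(Q) = {ε, a, b}.
FIRST(P): from P→R we get {ε, b}; from P→Q we get {ε, a, b}; from P→ε we get {ε}. So FIRST(P) = {ε, a, b}.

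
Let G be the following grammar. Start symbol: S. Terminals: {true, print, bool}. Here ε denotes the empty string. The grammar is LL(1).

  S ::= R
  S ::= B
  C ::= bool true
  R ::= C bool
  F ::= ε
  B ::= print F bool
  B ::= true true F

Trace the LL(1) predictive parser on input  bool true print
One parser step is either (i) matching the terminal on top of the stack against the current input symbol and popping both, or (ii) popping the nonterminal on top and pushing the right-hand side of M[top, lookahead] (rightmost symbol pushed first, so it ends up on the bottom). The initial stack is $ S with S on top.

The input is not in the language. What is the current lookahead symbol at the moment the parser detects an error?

print

step 1: stack=$ S  input=bool true print $  — expand S ::= R
step 2: stack=$ R  input=bool true print $  — expand R ::= C bool
step 3: stack=$ bool C  input=bool true print $  — expand C ::= bool true
step 4: stack=$ bool true bool  input=bool true print $  — match bool
step 5: stack=$ bool true  input=true print $  — match true
step 6: stack=$ bool  input=print $  — error: top is terminal bool but lookahead is print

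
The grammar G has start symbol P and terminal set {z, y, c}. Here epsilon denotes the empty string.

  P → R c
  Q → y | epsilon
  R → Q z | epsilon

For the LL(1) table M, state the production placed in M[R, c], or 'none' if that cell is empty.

R → epsilon

FIRST(Q): from Q→y we get {y}; from Q→epsilon we get {epsilon}. So FIRST(Q) = {epsilon, y}.
FIRST(R): from R→Q z we get {y, z}; from R→epsilon we get {epsilon}. So FIRST(R) = {epsilon, y, z}.
FIRST(P): from P→R c we get {c, y, z}. So FIRST(P) = {c, y, z}.
FOLLOW(P) includes $ since P is the start symbol.
FOLLOW(R): in P→R c, R is followed by c with FIRST {c}. Thus FOLLOW(R) = {c}.
For R → Q z: FIRST(Q z) = {y, z}, so it goes in M[R, t] for t ∈ {y, z}.
For R → epsilon: FIRST(epsilon) = {epsilon}, so it goes in M[R, t] for t ∈ {}; since epsilon ∈ FIRST, also for every t ∈ FOLLOW(R) = {c}.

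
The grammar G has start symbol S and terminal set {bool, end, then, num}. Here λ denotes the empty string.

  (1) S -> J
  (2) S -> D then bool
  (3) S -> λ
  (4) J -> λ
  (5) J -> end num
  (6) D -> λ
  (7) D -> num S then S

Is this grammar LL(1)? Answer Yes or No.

FIRST(S) = {λ, end, num, then}
FIRST(J) = {λ, end}
FIRST(D) = {λ, num}
FOLLOW(S) = {$, then}
FOLLOW(J) = {$, then}
FOLLOW(D) = {then}
Cell M[S, $] receives both S -> J and S -> λ — the grammar is not LL(1).

No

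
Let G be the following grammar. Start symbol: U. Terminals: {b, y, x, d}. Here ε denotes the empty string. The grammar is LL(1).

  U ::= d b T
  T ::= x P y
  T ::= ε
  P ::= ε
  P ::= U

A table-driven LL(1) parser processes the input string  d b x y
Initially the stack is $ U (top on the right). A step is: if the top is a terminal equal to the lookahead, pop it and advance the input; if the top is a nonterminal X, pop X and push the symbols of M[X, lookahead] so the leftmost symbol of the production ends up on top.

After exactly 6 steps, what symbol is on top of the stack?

step 1: stack=$ U  input=d b x y $  — expand U ::= d b T
step 2: stack=$ T b d  input=d b x y $  — match d
step 3: stack=$ T b  input=b x y $  — match b
step 4: stack=$ T  input=x y $  — expand T ::= x P y
step 5: stack=$ y P x  input=x y $  — match x
step 6: stack=$ y P  input=y $  — expand P ::= ε
Stack after step 6: $ y (top = y).

y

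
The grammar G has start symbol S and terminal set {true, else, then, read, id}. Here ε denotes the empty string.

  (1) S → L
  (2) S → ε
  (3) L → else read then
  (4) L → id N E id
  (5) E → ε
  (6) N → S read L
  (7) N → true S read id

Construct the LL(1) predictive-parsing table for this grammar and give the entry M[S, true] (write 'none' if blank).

FIRST(L): from L→else read then we get {else}; from L→id N E id we get {id}. So FIRST(L) = {else, id}.
FIRST(E): from E→ε we get {ε}. So FIRST(E) = {ε}.
FIRST(S): from S→L we get {else, id}; from S→ε we get {ε}. So FIRST(S) = {ε, else, id}.
FIRST(N): from N→S read L we get {else, id, read}; from N→true S read id we get {true}. So FIRST(N) = {else, id, read, true}.
FOLLOW(S) includes $ since S is the start symbol.
FOLLOW(S): in N→S read L, S is followed by read L with FIRST {read}; in N→true S read id, S is followed by read id with FIRST {read}. Thus FOLLOW(S) = {$, read}.
For S → L: FIRST(L) = {else, id}, so it goes in M[S, t] for t ∈ {else, id}.
For S → ε: FIRST(ε) = {ε}, so it goes in M[S, t] for t ∈ {}; since ε ∈ FIRST, also for every t ∈ FOLLOW(S) = {$, read}.
None of these place a production in M[S, true].

none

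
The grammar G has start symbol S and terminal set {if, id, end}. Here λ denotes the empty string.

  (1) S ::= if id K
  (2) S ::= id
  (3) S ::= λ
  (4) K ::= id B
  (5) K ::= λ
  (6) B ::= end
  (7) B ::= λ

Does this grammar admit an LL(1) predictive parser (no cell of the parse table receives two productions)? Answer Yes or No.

Yes

FIRST(S) = {λ, id, if}
FIRST(K) = {λ, id}
FIRST(B) = {λ, end}
FOLLOW(S) = {$}
FOLLOW(K) = {$}
FOLLOW(B) = {$}
Each cell of M receives at most one production.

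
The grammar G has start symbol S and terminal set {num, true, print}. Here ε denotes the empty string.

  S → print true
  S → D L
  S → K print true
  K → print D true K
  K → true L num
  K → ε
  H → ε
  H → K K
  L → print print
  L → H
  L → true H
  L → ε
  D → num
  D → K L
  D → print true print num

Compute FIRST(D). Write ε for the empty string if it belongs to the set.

FIRST(K): from K→print D true K we get {print}; from K→true L num we get {true}; from K→ε we get {ε}. So FIRST(K) = {ε, print, true}.
FIRST(H): from H→ε we get {ε}; from H→K K we get {ε, print, true}. So FIRST(H) = {ε, print, true}.
FIRST(L): from L→print print we get {print}; from L→H we get {ε, print, true}; from L→true H we get {true}; from L→ε we get {ε}. So FIRST(L) = {ε, print, true}.
FIRST(D): from D→num we get {num}; from D→K L we get {ε, print, true}; from D→print true print num we get {print}. So FIRST(D) = {ε, num, print, true}.
FIRST(S): from S→print true we get {print}; from S→D L we get {ε, num, print, true}; from S→K print true we get {print, true}. So FIRST(S) = {ε, num, print, true}.

{ε, num, print, true}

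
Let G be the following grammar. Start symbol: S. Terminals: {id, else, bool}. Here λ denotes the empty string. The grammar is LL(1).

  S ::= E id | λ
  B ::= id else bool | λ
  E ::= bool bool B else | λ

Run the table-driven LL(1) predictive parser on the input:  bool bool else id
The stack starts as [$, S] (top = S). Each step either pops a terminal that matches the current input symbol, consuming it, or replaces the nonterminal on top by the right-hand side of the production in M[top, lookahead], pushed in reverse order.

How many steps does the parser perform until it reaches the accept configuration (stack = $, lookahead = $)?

7

     Stack                  Input                Action
  1  $ S                    bool bool else id $  expand S ::= E id
  2  $ id E                 bool bool else id $  expand E ::= bool bool B else
  3  $ id else B bool bool  bool bool else id $  match bool
  4  $ id else B bool       bool else id $       match bool
  5  $ id else B            else id $            expand B ::= λ
  6  $ id else              else id $            match else
  7  $ id                   id $                 match id
Accept reached after 7 steps.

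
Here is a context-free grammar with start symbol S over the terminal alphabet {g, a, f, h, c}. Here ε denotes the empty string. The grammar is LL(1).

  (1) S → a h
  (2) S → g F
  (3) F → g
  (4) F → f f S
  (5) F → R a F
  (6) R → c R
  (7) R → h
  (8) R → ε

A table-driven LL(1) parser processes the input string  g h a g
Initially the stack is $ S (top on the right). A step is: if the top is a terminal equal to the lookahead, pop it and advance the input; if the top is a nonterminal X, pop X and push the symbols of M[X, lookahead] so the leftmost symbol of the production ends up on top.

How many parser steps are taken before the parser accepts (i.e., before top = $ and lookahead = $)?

     Stack    Input      Action
  1  $ S      g h a g $  expand S → g F
  2  $ F g    g h a g $  match g
  3  $ F      h a g $    expand F → R a F
  4  $ F a R  h a g $    expand R → h
  5  $ F a h  h a g $    match h
  6  $ F a    a g $      match a
  7  $ F      g $        expand F → g
  8  $ g      g $        match g
Accept reached after 8 steps.

8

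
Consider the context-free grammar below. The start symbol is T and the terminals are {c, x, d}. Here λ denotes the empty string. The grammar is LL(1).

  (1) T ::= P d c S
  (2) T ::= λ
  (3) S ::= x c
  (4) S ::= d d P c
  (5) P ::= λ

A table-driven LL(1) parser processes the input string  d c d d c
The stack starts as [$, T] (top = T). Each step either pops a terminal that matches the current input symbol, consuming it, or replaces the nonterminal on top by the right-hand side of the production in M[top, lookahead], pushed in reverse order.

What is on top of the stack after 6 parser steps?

d

step 1: stack=$ T  input=d c d d c $  — expand T ::= P d c S
step 2: stack=$ S c d P  input=d c d d c $  — expand P ::= λ
step 3: stack=$ S c d  input=d c d d c $  — match d
step 4: stack=$ S c  input=c d d c $  — match c
step 5: stack=$ S  input=d d c $  — expand S ::= d d P c
step 6: stack=$ c P d d  input=d d c $  — match d
Stack after step 6: $ c P d (top = d).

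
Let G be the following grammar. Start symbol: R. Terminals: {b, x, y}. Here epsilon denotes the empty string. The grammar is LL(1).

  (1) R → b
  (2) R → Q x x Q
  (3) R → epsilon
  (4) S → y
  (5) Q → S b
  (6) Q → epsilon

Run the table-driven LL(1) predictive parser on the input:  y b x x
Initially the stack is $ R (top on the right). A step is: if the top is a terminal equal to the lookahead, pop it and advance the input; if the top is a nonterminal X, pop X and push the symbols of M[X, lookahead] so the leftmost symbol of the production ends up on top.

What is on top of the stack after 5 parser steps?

x

     Stack        Input      Action
  1  $ R          y b x x $  expand R → Q x x Q
  2  $ Q x x Q    y b x x $  expand Q → S b
  3  $ Q x x b S  y b x x $  expand S → y
  4  $ Q x x b y  y b x x $  match y
  5  $ Q x x b    b x x $    match b
Stack after step 5: $ Q x x (top = x).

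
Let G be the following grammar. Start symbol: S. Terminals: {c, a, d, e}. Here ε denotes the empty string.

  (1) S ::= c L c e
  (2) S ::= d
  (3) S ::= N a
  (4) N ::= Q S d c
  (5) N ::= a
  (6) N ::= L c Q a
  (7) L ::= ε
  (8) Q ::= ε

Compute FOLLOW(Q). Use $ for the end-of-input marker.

FIRST(L): from L::=ε we get {ε}. So FIRST(L) = {ε}.
FIRST(Q): from Q::=ε we get {ε}. So FIRST(Q) = {ε}.
FIRST(S): from S::=c L c e we get {c}; from S::=d we get {d}; from S::=N a we get {a, c, d}. So FIRST(S) = {a, c, d}.
FIRST(N): from N::=Q S d c we get {a, c, d}; from N::=a we get {a}; from N::=L c Q a we get {c}. So FIRST(N) = {a, c, d}.
FOLLOW(S) includes $ since S is the start symbol.
FOLLOW(S): in N::=Q S d c, S is followed by d c with FIRST {d}. Thus FOLLOW(S) = {$, d}.
FOLLOW(N): in S::=N a, N is followed by a with FIRST {a}. Thus FOLLOW(N) = {a}.
FOLLOW(L): in S::=c L c e, L is followed by c e with FIRST {c}; in N::=L c Q a, L is followed by c Q a with FIRST {c}. Thus FOLLOW(L) = {c}.
FOLLOW(Q): in N::=Q S d c, Q is followed by S d c with FIRST {a, c, d}; in N::=L c Q a, Q is followed by a with FIRST {a}. Thus FOLLOW(Q) = {a, c, d}.

{a, c, d}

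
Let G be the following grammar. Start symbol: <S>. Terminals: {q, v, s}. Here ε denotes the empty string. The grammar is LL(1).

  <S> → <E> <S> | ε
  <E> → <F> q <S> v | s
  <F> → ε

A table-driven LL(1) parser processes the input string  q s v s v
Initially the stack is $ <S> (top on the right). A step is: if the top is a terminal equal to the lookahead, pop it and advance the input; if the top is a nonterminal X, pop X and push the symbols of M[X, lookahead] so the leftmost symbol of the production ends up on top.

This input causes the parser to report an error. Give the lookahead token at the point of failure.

v

step 1: stack=$ <S>  input=q s v s v $  — expand <S> → <E> <S>
step 2: stack=$ <S> <E>  input=q s v s v $  — expand <E> → <F> q <S> v
step 3: stack=$ <S> v <S> q <F>  input=q s v s v $  — expand <F> → ε
step 4: stack=$ <S> v <S> q  input=q s v s v $  — match q
step 5: stack=$ <S> v <S>  input=s v s v $  — expand <S> → <E> <S>
step 6: stack=$ <S> v <S> <E>  input=s v s v $  — expand <E> → s
step 7: stack=$ <S> v <S> s  input=s v s v $  — match s
step 8: stack=$ <S> v <S>  input=v s v $  — expand <S> → ε
step 9: stack=$ <S> v  input=v s v $  — match v
step 10: stack=$ <S>  input=s v $  — expand <S> → <E> <S>
step 11: stack=$ <S> <E>  input=s v $  — expand <E> → s
step 12: stack=$ <S> s  input=s v $  — match s
step 13: stack=$ <S>  input=v $  — expand <S> → ε
step 14: stack=$  input=v $  — error: stack empty but input remains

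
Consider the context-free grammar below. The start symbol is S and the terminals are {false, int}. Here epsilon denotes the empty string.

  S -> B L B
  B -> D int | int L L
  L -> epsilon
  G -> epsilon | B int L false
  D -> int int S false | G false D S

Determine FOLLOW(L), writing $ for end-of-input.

FIRST(L): from L->epsilon we get {epsilon}. So FIRST(L) = {epsilon}.
FIRST(S): from S->B L B we get {false, int}. So FIRST(S) = {false, int}.
FIRST(B): from B->D int we get {false, int}; from B->int L L we get {int}. So FIRST(B) = {false, int}.
FIRST(G): from G->epsilon we get {epsilon}; from G->B int L false we get {false, int}. So FIRST(G) = {epsilon, false, int}.
FIRST(D): from D->int int S false we get {int}; from D->G false D S we get {false, int}. So FIRST(D) = {false, int}.
FOLLOW(S) includes $ since S is the start symbol.
FOLLOW(G): in D->G false D S, G is followed by false D S with FIRST {false}. Thus FOLLOW(G) = {false}.
FOLLOW(D): in B->D int, D is followed by int with FIRST {int}; in D->G false D S, D is followed by S with FIRST {false, int}. Thus FOLLOW(D) = {false, int}.
FOLLOW(S): in D->int int S false, S is followed by false with FIRST {false}; in D->G false D S, the suffix after S is empty, so FOLLOW(S) ⊇ FOLLOW(D) = {false, int}. Thus FOLLOW(S) = {$, false, int}.
FOLLOW(B): in S->B L B (occurrence 1), B is followed by L B with FIRST {false, int}; in S->B L B (occurrence 2), the suffix after B is empty, so FOLLOW(B) ⊇ FOLLOW(S) = {$, false, int}; in G->B int L false, B is followed by int L false with FIRST {int}. Thus FOLLOW(B) = {$, false, int}.
FOLLOW(L): in S->B L B, L is followed by B with FIRST {false, int}; in B->int L L (occurrence 1), L is followed by L with FIRST {epsilon}; in B->int L L (occurrence 1), the suffix after L is nullable, so FOLLOW(L) ⊇ FOLLOW(B) = {$, false, int}; in B->int L L (occurrence 2), the suffix after L is empty, so FOLLOW(L) ⊇ FOLLOW(B) = {$, false, int}; in G->B int L false, L is followed by false with FIRST {false}. Thus FOLLOW(L) = {$, false, int}.

{$, false, int}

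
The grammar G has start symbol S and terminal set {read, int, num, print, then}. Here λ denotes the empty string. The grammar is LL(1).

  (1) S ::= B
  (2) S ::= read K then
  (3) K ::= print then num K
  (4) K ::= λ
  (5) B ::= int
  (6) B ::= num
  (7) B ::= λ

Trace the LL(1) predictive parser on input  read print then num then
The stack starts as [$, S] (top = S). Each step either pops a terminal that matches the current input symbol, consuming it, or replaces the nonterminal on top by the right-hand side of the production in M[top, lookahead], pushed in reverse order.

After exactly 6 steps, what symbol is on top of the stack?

K

     Stack                    Input                       Action
  1  $ S                      read print then num then $  expand S ::= read K then
  2  $ then K read            read print then num then $  match read
  3  $ then K                 print then num then $       expand K ::= print then num K
  4  $ then K num then print  print then num then $       match print
  5  $ then K num then        then num then $             match then
  6  $ then K num             num then $                  match num
Stack after step 6: $ then K (top = K).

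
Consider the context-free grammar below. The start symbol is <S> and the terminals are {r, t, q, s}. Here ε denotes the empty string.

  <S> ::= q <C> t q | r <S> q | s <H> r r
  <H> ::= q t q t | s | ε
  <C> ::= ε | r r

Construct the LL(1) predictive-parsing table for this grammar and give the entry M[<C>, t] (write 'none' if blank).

FIRST(<S>) = {q, r, s}
FIRST(<H>) = {ε, q, s}
FIRST(<C>) = {ε, r}
FOLLOW(<S>) includes $ since <S> is the start symbol.
FOLLOW(<C>): in <S>::=q <C> t q, <C> is followed by t q with FIRST {t}. Thus FOLLOW(<C>) = {t}.
For <C> ::= ε: FIRST(ε) = {ε}, so it goes in M[<C>, t] for t ∈ {}; since ε ∈ FIRST, also for every t ∈ FOLLOW(<C>) = {t}.
For <C> ::= r r: FIRST(r r) = {r}, so it goes in M[<C>, t] for t ∈ {r}.

<C> ::= ε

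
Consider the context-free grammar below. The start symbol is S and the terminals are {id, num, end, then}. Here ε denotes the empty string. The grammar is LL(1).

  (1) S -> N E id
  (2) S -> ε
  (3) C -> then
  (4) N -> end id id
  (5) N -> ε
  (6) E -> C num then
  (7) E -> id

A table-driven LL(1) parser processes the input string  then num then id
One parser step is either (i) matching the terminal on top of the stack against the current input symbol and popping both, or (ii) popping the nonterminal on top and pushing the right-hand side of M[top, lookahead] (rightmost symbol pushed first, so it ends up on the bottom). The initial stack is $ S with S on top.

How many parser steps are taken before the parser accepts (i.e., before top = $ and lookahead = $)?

     Stack               Input               Action
  1  $ S                 then num then id $  expand S -> N E id
  2  $ id E N            then num then id $  expand N -> ε
  3  $ id E              then num then id $  expand E -> C num then
  4  $ id then num C     then num then id $  expand C -> then
  5  $ id then num then  then num then id $  match then
  6  $ id then num       num then id $       match num
  7  $ id then           then id $           match then
  8  $ id                id $                match id
Accept reached after 8 steps.

8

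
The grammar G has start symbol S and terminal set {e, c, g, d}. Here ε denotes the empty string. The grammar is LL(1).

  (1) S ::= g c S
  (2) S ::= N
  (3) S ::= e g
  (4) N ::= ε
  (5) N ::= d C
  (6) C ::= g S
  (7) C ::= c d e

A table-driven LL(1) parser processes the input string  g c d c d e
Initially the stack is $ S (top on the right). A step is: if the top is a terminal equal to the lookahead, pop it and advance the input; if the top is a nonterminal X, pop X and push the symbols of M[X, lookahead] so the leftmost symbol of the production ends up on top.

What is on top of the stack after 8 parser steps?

d

     Stack    Input          Action
  1  $ S      g c d c d e $  expand S ::= g c S
  2  $ S c g  g c d c d e $  match g
  3  $ S c    c d c d e $    match c
  4  $ S      d c d e $      expand S ::= N
  5  $ N      d c d e $      expand N ::= d C
  6  $ C d    d c d e $      match d
  7  $ C      c d e $        expand C ::= c d e
  8  $ e d c  c d e $        match c
Stack after step 8: $ e d (top = d).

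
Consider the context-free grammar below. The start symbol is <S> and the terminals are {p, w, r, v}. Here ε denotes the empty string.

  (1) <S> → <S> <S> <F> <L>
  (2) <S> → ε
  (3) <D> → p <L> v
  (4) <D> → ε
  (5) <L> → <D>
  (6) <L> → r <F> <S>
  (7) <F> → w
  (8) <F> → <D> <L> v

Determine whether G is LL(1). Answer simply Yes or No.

FIRST(<S>) = {ε, p, r, v, w}
FIRST(<D>) = {ε, p}
FIRST(<L>) = {ε, p, r}
FIRST(<F>) = {p, r, v, w}
FOLLOW(<S>) = {$, p, r, v, w}
FOLLOW(<D>) = {$, p, r, v, w}
FOLLOW(<L>) = {$, p, r, v, w}
FOLLOW(<F>) = {$, p, r, v, w}
Cell M[<D>, p] receives both <D> → p <L> v and <D> → ε — the grammar is not LL(1).

No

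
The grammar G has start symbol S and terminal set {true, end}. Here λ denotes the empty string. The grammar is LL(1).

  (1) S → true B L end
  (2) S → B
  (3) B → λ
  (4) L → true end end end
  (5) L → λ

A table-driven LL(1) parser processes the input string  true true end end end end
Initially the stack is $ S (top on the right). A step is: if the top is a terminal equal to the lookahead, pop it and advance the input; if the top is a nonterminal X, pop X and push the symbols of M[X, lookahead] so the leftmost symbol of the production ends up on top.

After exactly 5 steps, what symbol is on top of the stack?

     Stack                   Input                        Action
  1  $ S                     true true end end end end $  expand S → true B L end
  2  $ end L B true          true true end end end end $  match true
  3  $ end L B               true end end end end $       expand B → λ
  4  $ end L                 true end end end end $       expand L → true end end end
  5  $ end end end end true  true end end end end $       match true
Stack after step 5: $ end end end end (top = end).

end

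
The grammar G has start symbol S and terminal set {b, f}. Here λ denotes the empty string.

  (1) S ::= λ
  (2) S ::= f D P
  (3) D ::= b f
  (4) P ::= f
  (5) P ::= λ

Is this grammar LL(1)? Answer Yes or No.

Yes

FIRST(S) = {λ, f}
FIRST(D) = {b}
FIRST(P) = {λ, f}
FOLLOW(S) = {$}
FOLLOW(D) = {$, f}
FOLLOW(P) = {$}
Each cell of M receives at most one production.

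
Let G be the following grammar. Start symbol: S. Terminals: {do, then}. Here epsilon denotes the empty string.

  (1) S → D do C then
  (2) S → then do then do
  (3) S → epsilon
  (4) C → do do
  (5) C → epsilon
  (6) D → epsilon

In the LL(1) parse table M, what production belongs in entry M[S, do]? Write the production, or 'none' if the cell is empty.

S → D do C then

FIRST(C) = {epsilon, do}
FIRST(D) = {epsilon}
FIRST(S) = {epsilon, do, then}  (via D do C then)
FOLLOW(S) includes $ since S is the start symbol.
FOLLOW(S): S appears on no right-hand side. Thus FOLLOW(S) = {$}.
For S → D do C then: FIRST(D do C then) = {do}, so it goes in M[S, t] for t ∈ {do}.
For S → then do then do: FIRST(then do then do) = {then}, so it goes in M[S, t] for t ∈ {then}.
For S → epsilon: FIRST(epsilon) = {epsilon}, so it goes in M[S, t] for t ∈ {}; since epsilon ∈ FIRST, also for every t ∈ FOLLOW(S) = {$}.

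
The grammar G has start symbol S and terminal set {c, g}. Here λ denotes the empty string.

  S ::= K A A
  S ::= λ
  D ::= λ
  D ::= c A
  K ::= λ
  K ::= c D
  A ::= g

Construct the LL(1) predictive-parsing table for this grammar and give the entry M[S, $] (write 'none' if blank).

S ::= λ

FIRST(D) = {λ, c}
FIRST(K) = {λ, c}
FIRST(A) = {g}
FIRST(S) = {λ, c, g}  (via K A A)
FOLLOW(S) includes $ since S is the start symbol.
FOLLOW(S): S appears on no right-hand side. Thus FOLLOW(S) = {$}.
For S ::= K A A: FIRST(K A A) = {c, g}, so it goes in M[S, t] for t ∈ {c, g}.
For S ::= λ: FIRST(λ) = {λ}, so it goes in M[S, t] for t ∈ {}; since λ ∈ FIRST, also for every t ∈ FOLLOW(S) = {$}.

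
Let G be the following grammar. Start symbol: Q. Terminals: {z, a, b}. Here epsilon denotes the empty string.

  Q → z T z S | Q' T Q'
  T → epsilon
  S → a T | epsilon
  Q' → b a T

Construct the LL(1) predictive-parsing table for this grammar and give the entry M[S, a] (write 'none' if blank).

S → a T

FIRST(T) = {epsilon}
FIRST(S) = {epsilon, a}
FIRST(Q') = {b}
FIRST(Q) = {b, z}  (via Q' T Q')
FOLLOW(Q) includes $ since Q is the start symbol.
FOLLOW(Q): Q appears on no right-hand side. Thus FOLLOW(Q) = {$}.
FOLLOW(S): in Q→z T z S, the suffix after S is empty, so FOLLOW(S) ⊇ FOLLOW(Q) = {$}. Thus FOLLOW(S) = {$}.
For S → a T: FIRST(a T) = {a}, so it goes in M[S, t] for t ∈ {a}.
For S → epsilon: FIRST(epsilon) = {epsilon}, so it goes in M[S, t] for t ∈ {}; since epsilon ∈ FIRST, also for every t ∈ FOLLOW(S) = {$}.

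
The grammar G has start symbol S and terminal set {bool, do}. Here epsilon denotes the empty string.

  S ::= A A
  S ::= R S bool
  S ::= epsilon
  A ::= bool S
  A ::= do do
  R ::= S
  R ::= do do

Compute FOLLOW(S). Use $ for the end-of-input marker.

{$, bool, do}

FIRST(A) = {bool, do}
FIRST(S) = {epsilon, bool, do}  (via A A, R S bool)
FIRST(R) = {epsilon, bool, do}  (via S)
FOLLOW(S) includes $ since S is the start symbol.
FOLLOW(R): in S::=R S bool, R is followed by S bool with FIRST {bool, do}. Thus FOLLOW(R) = {bool, do}.
FOLLOW(S): in S::=R S bool, S is followed by bool with FIRST {bool}; in A::=bool S, the suffix after S is empty, so FOLLOW(S) ⊇ FOLLOW(A) = {$, bool, do}; in R::=S, the suffix after S is empty, so FOLLOW(S) ⊇ FOLLOW(R) = {bool, do}. Thus FOLLOW(S) = {$, bool, do}.
FOLLOW(A): in S::=A A (occurrence 1), A is followed by A with FIRST {bool, do}; in S::=A A (occurrence 2), the suffix after A is empty, so FOLLOW(A) ⊇ FOLLOW(S) = {$, bool, do}. Thus FOLLOW(A) = {$, bool, do}.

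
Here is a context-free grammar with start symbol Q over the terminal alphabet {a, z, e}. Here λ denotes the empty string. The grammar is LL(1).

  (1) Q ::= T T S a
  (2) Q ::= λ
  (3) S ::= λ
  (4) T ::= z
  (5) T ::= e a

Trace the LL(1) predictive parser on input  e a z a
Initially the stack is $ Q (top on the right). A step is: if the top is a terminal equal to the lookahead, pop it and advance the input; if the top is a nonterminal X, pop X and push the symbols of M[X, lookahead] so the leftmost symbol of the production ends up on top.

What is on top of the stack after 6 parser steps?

     Stack        Input      Action
  1  $ Q          e a z a $  expand Q ::= T T S a
  2  $ a S T T    e a z a $  expand T ::= e a
  3  $ a S T a e  e a z a $  match e
  4  $ a S T a    a z a $    match a
  5  $ a S T      z a $      expand T ::= z
  6  $ a S z      z a $      match z
Stack after step 6: $ a S (top = S).

S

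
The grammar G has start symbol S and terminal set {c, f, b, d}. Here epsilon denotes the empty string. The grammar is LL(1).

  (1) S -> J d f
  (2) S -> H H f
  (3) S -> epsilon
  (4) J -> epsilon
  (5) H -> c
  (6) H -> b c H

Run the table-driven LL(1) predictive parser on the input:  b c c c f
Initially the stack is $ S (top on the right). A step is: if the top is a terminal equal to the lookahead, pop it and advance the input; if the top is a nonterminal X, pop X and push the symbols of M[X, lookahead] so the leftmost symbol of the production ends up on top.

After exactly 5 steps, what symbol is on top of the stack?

c

step 1: stack=$ S  input=b c c c f $  — expand S -> H H f
step 2: stack=$ f H H  input=b c c c f $  — expand H -> b c H
step 3: stack=$ f H H c b  input=b c c c f $  — match b
step 4: stack=$ f H H c  input=c c c f $  — match c
step 5: stack=$ f H H  input=c c f $  — expand H -> c
Stack after step 5: $ f H c (top = c).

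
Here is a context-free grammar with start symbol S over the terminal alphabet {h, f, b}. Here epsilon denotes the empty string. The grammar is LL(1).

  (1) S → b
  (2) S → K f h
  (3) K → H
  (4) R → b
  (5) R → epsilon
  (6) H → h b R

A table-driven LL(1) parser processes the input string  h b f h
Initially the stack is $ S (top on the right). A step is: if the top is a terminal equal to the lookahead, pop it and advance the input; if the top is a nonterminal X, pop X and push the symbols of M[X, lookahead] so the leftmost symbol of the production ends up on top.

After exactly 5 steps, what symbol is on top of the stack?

R

     Stack        Input      Action
  1  $ S          h b f h $  expand S → K f h
  2  $ h f K      h b f h $  expand K → H
  3  $ h f H      h b f h $  expand H → h b R
  4  $ h f R b h  h b f h $  match h
  5  $ h f R b    b f h $    match b
Stack after step 5: $ h f R (top = R).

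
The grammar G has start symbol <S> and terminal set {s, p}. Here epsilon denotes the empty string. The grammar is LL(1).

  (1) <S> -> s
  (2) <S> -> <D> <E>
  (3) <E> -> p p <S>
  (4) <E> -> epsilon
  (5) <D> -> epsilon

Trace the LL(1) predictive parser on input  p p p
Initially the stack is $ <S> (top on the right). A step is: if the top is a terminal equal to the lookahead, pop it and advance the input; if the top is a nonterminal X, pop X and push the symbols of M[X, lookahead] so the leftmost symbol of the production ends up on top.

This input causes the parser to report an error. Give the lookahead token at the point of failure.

$

step 1: stack=$ <S>  input=p p p $  — expand <S> -> <D> <E>
step 2: stack=$ <E> <D>  input=p p p $  — expand <D> -> epsilon
step 3: stack=$ <E>  input=p p p $  — expand <E> -> p p <S>
step 4: stack=$ <S> p p  input=p p p $  — match p
step 5: stack=$ <S> p  input=p p $  — match p
step 6: stack=$ <S>  input=p $  — expand <S> -> <D> <E>
step 7: stack=$ <E> <D>  input=p $  — expand <D> -> epsilon
step 8: stack=$ <E>  input=p $  — expand <E> -> p p <S>
step 9: stack=$ <S> p p  input=p $  — match p
step 10: stack=$ <S> p  input=$  — error: top is terminal p but lookahead is $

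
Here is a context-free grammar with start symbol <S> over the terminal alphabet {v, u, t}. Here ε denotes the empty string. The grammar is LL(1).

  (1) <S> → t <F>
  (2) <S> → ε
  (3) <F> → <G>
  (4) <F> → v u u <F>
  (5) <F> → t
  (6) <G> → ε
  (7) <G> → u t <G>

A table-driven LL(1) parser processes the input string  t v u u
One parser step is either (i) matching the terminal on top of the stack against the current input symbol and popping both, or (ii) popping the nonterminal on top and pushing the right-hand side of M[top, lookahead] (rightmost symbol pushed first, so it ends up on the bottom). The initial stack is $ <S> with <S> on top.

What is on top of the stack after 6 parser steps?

step 1: stack=$ <S>  input=t v u u $  — expand <S> → t <F>
step 2: stack=$ <F> t  input=t v u u $  — match t
step 3: stack=$ <F>  input=v u u $  — expand <F> → v u u <F>
step 4: stack=$ <F> u u v  input=v u u $  — match v
step 5: stack=$ <F> u u  input=u u $  — match u
step 6: stack=$ <F> u  input=u $  — match u
Stack after step 6: $ <F> (top = <F>).

<F>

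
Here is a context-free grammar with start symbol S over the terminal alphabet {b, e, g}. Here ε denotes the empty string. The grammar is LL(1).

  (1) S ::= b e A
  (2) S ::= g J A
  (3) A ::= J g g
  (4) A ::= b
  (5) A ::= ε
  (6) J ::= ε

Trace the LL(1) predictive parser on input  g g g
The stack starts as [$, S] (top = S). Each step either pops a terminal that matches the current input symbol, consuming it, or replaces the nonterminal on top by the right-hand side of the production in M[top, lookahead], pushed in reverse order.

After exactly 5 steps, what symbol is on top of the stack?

     Stack    Input    Action
  1  $ S      g g g $  expand S ::= g J A
  2  $ A J g  g g g $  match g
  3  $ A J    g g $    expand J ::= ε
  4  $ A      g g $    expand A ::= J g g
  5  $ g g J  g g $    expand J ::= ε
Stack after step 5: $ g g (top = g).

g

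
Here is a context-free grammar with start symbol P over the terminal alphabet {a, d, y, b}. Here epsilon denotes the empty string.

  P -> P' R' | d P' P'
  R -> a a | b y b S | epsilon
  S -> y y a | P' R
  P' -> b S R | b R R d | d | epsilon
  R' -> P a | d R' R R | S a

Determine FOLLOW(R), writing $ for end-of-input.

{$, a, b, d, y}

FIRST(R) = {epsilon, a, b}
FIRST(P') = {epsilon, b, d}
FIRST(S) = {epsilon, a, b, d, y}  (via P' R)
FIRST(P) = {a, b, d, y}  (via P' R')
FIRST(R') = {a, b, d, y}  (via P a, S a)
FOLLOW(P) includes $ since P is the start symbol.
FOLLOW(P): in R'->P a, P is followed by a with FIRST {a}. Thus FOLLOW(P) = {$, a}.
FOLLOW(R'): in P->P' R', the suffix after R' is empty, so FOLLOW(R') ⊇ FOLLOW(P) = {$, a}; in R'->d R' R R, R' is followed by R R with FIRST {epsilon, a, b}; in R'->d R' R R, the suffix after R' is nullable (adds nothing new). Thus FOLLOW(R') = {$, a, b}.
FOLLOW(R): in S->P' R, the suffix after R is empty, so FOLLOW(R) ⊇ FOLLOW(S) = {$, a, b, d, y}; in P'->b S R, the suffix after R is empty, so FOLLOW(R) ⊇ FOLLOW(P') = {$, a, b, d, y}; in P'->b R R d (occurrence 1), R is followed by R d with FIRST {a, b, d}; in P'->b R R d (occurrence 2), R is followed by d with FIRST {d}; in R'->d R' R R (occurrence 1), R is followed by R with FIRST {epsilon, a, b}; in R'->d R' R R (occurrence 1), the suffix after R is nullable, so FOLLOW(R) ⊇ FOLLOW(R') = {$, a, b}; in R'->d R' R R (occurrence 2), the suffix after R is empty, so FOLLOW(R) ⊇ FOLLOW(R') = {$, a, b}. Thus FOLLOW(R) = {$, a, b, d, y}.
FOLLOW(S): in R->b y b S, the suffix after S is empty, so FOLLOW(S) ⊇ FOLLOW(R) = {$, a, b, d, y}; in P'->b S R, S is followed by R with FIRST {epsilon, a, b}; in P'->b S R, the suffix after S is nullable, so FOLLOW(S) ⊇ FOLLOW(P') = {$, a, b, d, y}; in R'->S a, S is followed by a with FIRST {a}. Thus FOLLOW(S) = {$, a, b, d, y}.
FOLLOW(P'): in P->P' R', P' is followed by R' with FIRST {a, b, d, y}; in P->d P' P' (occurrence 1), P' is followed by P' with FIRST {epsilon, b, d}; in P->d P' P' (occurrence 1), the suffix after P' is nullable, so FOLLOW(P') ⊇ FOLLOW(P) = {$, a}; in P->d P' P' (occurrence 2), the suffix after P' is empty, so FOLLOW(P') ⊇ FOLLOW(P) = {$, a}; in S->P' R, P' is followed by R with FIRST {epsilon, a, b}; in S->P' R, the suffix after P' is nullable, so FOLLOW(P') ⊇ FOLLOW(S) = {$, a, b, d, y}. Thus FOLLOW(P') = {$, a, b, d, y}.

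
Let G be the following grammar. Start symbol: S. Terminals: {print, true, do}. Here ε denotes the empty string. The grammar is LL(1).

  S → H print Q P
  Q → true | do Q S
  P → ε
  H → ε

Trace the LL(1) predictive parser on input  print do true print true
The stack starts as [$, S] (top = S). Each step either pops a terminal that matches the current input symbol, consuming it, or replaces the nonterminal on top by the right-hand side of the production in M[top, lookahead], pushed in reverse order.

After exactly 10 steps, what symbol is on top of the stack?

Q

      Stack            Input                       Action
   1  $ S              print do true print true $  expand S → H print Q P
   2  $ P Q print H    print do true print true $  expand H → ε
   3  $ P Q print      print do true print true $  match print
   4  $ P Q            do true print true $        expand Q → do Q S
   5  $ P S Q do       do true print true $        match do
   6  $ P S Q          true print true $           expand Q → true
   7  $ P S true       true print true $           match true
   8  $ P S            print true $                expand S → H print Q P
   9  $ P P Q print H  print true $                expand H → ε
  10  $ P P Q print    print true $                match print
Stack after step 10: $ P P Q (top = Q).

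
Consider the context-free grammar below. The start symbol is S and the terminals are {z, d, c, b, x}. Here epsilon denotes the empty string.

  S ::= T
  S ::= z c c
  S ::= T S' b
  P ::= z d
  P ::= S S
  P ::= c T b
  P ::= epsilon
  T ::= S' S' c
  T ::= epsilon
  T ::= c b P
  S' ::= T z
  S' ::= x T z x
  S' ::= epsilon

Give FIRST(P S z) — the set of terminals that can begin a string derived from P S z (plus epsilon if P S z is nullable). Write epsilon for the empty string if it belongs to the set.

FIRST(S): from S::=T we get {epsilon, c, x, z}; from S::=z c c we get {z}; from S::=T S' b we get {b, c, x, z}. So FIRST(S) = {epsilon, b, c, x, z}.
FIRST(P): from P::=z d we get {z}; from P::=S S we get {epsilon, b, c, x, z}; from P::=c T b we get {c}; from P::=epsilon we get {epsilon}. So FIRST(P) = {epsilon, b, c, x, z}.
FIRST(T): from T::=S' S' c we get {c, x, z}; from T::=epsilon we get {epsilon}; from T::=c b P we get {c}. So FIRST(T) = {epsilon, c, x, z}.
FIRST(S'): from S'::=T z we get {c, x, z}; from S'::=x T z x we get {x}; from S'::=epsilon we get {epsilon}. So FIRST(S') = {epsilon, c, x, z}.
FIRST(P S z): take FIRST of each symbol in turn, carrying on past any symbol whose FIRST contains epsilon; result {b, c, x, z}.

{b, c, x, z}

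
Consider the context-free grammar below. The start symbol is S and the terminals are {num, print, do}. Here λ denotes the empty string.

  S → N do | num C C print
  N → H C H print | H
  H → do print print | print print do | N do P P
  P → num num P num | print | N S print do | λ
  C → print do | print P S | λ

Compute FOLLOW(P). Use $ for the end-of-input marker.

{do, num, print}

FIRST(C): from C→print do we get {print}; from C→print P S we get {print}; from C→λ we get {λ}. So FIRST(C) = {λ, print}.
FIRST(S): from S→N do we get {do, print}; from S→num C C print we get {num}. So FIRST(S) = {do, num, print}.
FIRST(N): from N→H C H print we get {do, print}; from N→H we get {do, print}. So FIRST(N) = {do, print}.
FIRST(H): from H→do print print we get {do}; from H→print print do we get {print}; from H→N do P P we get {do, print}. So FIRST(H) = {do, print}.
FIRST(P): from P→num num P num we get {num}; from P→print we get {print}; from P→N S print do we get {do, print}; from P→λ we get {λ}. So FIRST(P) = {λ, do, num, print}.
FOLLOW(S) includes $ since S is the start symbol.
FOLLOW(N): in S→N do, N is followed by do with FIRST {do}; in H→N do P P, N is followed by do P P with FIRST {do}; in P→N S print do, N is followed by S print do with FIRST {do, num, print}. Thus FOLLOW(N) = {do, num, print}.
FOLLOW(H): in N→H C H print (occurrence 1), H is followed by C H print with FIRST {do, print}; in N→H C H print (occurrence 2), H is followed by print with FIRST {print}; in N→H, the suffix after H is empty, so FOLLOW(H) ⊇ FOLLOW(N) = {do, num, print}. Thus FOLLOW(H) = {do, num, print}.
FOLLOW(P): in H→N do P P (occurrence 1), P is followed by P with FIRST {λ, do, num, print}; in H→N do P P (occurrence 1), the suffix after P is nullable, so FOLLOW(P) ⊇ FOLLOW(H) = {do, num, print}; in H→N do P P (occurrence 2), the suffix after P is empty, so FOLLOW(P) ⊇ FOLLOW(H) = {do, num, print}; in P→num num P num, P is followed by num with FIRST {num}; in C→print P S, P is followed by S with FIRST {do, num, print}. Thus FOLLOW(P) = {do, num, print}.
FOLLOW(C): in S→num C C print (occurrence 1), C is followed by C print with FIRST {print}; in S→num C C print (occurrence 2), C is followed by print with FIRST {print}; in N→H C H print, C is followed by H print with FIRST {do, print}. Thus FOLLOW(C) = {do, print}.
FOLLOW(S): in P→N S print do, S is followed by print do with FIRST {print}; in C→print P S, the suffix after S is empty, so FOLLOW(S) ⊇ FOLLOW(C) = {do, print}. Thus FOLLOW(S) = {$, do, print}.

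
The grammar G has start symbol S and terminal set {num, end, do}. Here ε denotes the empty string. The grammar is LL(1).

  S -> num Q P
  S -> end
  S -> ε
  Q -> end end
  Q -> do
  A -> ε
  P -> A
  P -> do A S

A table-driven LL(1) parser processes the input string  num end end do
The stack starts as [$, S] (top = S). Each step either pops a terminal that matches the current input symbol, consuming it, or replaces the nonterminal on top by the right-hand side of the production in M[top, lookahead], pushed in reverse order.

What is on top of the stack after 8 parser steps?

step 1: stack=$ S  input=num end end do $  — expand S -> num Q P
step 2: stack=$ P Q num  input=num end end do $  — match num
step 3: stack=$ P Q  input=end end do $  — expand Q -> end end
step 4: stack=$ P end end  input=end end do $  — match end
step 5: stack=$ P end  input=end do $  — match end
step 6: stack=$ P  input=do $  — expand P -> do A S
step 7: stack=$ S A do  input=do $  — match do
step 8: stack=$ S A  input=$  — expand A -> ε
Stack after step 8: $ S (top = S).

S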